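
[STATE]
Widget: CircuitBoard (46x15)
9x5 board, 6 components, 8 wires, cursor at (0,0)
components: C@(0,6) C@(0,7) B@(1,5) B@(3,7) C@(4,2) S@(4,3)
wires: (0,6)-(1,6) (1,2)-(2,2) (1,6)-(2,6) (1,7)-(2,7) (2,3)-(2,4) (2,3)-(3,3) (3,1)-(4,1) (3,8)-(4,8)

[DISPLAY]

   0 1 2 3 4 5 6 7 8                          
0  [.]                      C   C             
                            │                 
1           ·           B   ·   ·             
            │               │   │             
2           ·   · ─ ·       ·   ·             
                │                             
3       ·       ·               B   ·         
        │                           │         
4       ·   C   S                   ·         
Cursor: (0,0)                                 
                                              
                                              
                                              
                                              


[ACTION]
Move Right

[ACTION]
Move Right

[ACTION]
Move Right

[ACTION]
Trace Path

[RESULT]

   0 1 2 3 4 5 6 7 8                          
0              [.]          C   C             
                            │                 
1           ·           B   ·   ·             
            │               │   │             
2           ·   · ─ ·       ·   ·             
                │                             
3       ·       ·               B   ·         
        │                           │         
4       ·   C   S                   ·         
Cursor: (0,3)  Trace: No connections          
                                              
                                              
                                              
                                              


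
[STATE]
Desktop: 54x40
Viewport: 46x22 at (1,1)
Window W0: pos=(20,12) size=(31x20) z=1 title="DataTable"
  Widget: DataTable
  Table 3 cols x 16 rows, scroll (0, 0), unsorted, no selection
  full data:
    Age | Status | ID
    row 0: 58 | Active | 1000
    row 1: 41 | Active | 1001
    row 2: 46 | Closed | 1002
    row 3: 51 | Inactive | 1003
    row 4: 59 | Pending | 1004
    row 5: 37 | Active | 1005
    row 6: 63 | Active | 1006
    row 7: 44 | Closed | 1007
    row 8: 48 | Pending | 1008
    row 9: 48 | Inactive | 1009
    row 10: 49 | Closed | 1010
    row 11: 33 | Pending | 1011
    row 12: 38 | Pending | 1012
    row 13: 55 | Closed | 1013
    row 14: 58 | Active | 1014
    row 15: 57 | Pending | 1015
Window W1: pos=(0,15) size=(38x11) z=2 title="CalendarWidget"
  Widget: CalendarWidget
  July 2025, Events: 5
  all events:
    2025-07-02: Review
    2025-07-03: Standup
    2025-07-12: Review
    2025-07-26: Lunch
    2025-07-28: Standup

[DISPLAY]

                                              
                                              
                                              
                                              
                                              
                                              
                                              
                                              
                                              
                                              
                                              
                   ┏━━━━━━━━━━━━━━━━━━━━━━━━━━
                   ┃ DataTable                
                   ┠──────────────────────────
━━━━━━━━━━━━━━━━━━━━━━━━━━━━━━━━━━━━┓         
 CalendarWidget                     ┃         
────────────────────────────────────┨         
             July 2025              ┃         
Mo Tu We Th Fr Sa Su                ┃         
    1  2*  3*  4  5  6              ┃         
 7  8  9 10 11 12* 13               ┃         
14 15 16 17 18 19 20                ┃         


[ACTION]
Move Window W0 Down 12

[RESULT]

                                              
                                              
                                              
                                              
                                              
                                              
                                              
                                              
                                              
                                              
                                              
                                              
                                              
                                              
━━━━━━━━━━━━━━━━━━━━━━━━━━━━━━━━━━━━┓         
 CalendarWidget                     ┃         
────────────────────────────────────┨         
             July 2025              ┃         
Mo Tu We Th Fr Sa Su                ┃         
    1  2*  3*  4  5  6              ┃━━━━━━━━━
 7  8  9 10 11 12* 13               ┃         
14 15 16 17 18 19 20                ┃─────────


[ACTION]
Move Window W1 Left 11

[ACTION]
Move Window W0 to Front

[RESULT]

                                              
                                              
                                              
                                              
                                              
                                              
                                              
                                              
                                              
                                              
                                              
                                              
                                              
                                              
━━━━━━━━━━━━━━━━━━━━━━━━━━━━━━━━━━━━┓         
 CalendarWidget                     ┃         
────────────────────────────────────┨         
             July 2025              ┃         
Mo Tu We Th Fr Sa Su                ┃         
    1  2*  3*  4  5┏━━━━━━━━━━━━━━━━━━━━━━━━━━
 7  8  9 10 11 12* ┃ DataTable                
14 15 16 17 18 19 2┠──────────────────────────


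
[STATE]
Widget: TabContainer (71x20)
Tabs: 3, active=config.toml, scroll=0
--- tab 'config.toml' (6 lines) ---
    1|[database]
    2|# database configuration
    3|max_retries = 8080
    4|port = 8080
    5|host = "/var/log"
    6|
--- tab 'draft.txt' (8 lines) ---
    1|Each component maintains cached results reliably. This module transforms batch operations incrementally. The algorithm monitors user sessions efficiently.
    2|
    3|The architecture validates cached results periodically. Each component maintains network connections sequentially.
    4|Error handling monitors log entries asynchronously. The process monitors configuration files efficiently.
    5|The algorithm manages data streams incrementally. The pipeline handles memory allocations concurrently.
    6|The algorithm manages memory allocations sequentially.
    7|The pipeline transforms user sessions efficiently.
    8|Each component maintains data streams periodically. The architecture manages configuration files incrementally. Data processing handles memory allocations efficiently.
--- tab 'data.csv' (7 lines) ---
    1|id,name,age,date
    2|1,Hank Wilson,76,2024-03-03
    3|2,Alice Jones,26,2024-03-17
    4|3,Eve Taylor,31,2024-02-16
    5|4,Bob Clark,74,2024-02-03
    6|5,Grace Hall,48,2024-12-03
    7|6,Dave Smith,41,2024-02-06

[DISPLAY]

[config.toml]│ draft.txt │ data.csv                                    
───────────────────────────────────────────────────────────────────────
[database]                                                             
# database configuration                                               
max_retries = 8080                                                     
port = 8080                                                            
host = "/var/log"                                                      
                                                                       
                                                                       
                                                                       
                                                                       
                                                                       
                                                                       
                                                                       
                                                                       
                                                                       
                                                                       
                                                                       
                                                                       
                                                                       


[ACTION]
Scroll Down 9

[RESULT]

[config.toml]│ draft.txt │ data.csv                                    
───────────────────────────────────────────────────────────────────────
                                                                       
                                                                       
                                                                       
                                                                       
                                                                       
                                                                       
                                                                       
                                                                       
                                                                       
                                                                       
                                                                       
                                                                       
                                                                       
                                                                       
                                                                       
                                                                       
                                                                       
                                                                       


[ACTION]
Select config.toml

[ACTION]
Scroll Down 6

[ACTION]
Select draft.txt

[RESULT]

 config.toml │[draft.txt]│ data.csv                                    
───────────────────────────────────────────────────────────────────────
Each component maintains cached results reliably. This module transform
                                                                       
The architecture validates cached results periodically. Each component 
Error handling monitors log entries asynchronously. The process monitor
The algorithm manages data streams incrementally. The pipeline handles 
The algorithm manages memory allocations sequentially.                 
The pipeline transforms user sessions efficiently.                     
Each component maintains data streams periodically. The architecture ma
                                                                       
                                                                       
                                                                       
                                                                       
                                                                       
                                                                       
                                                                       
                                                                       
                                                                       
                                                                       


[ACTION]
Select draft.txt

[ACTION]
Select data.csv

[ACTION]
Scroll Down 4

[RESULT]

 config.toml │ draft.txt │[data.csv]                                   
───────────────────────────────────────────────────────────────────────
4,Bob Clark,74,2024-02-03                                              
5,Grace Hall,48,2024-12-03                                             
6,Dave Smith,41,2024-02-06                                             
                                                                       
                                                                       
                                                                       
                                                                       
                                                                       
                                                                       
                                                                       
                                                                       
                                                                       
                                                                       
                                                                       
                                                                       
                                                                       
                                                                       
                                                                       


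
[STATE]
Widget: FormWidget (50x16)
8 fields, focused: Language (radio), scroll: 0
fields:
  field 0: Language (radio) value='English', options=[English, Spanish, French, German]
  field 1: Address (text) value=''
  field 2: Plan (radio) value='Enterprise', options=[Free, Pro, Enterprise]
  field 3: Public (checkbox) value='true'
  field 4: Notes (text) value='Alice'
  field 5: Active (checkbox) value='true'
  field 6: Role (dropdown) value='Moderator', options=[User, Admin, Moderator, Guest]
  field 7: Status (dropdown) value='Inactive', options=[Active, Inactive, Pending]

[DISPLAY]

> Language:   (●) English  ( ) Spanish  ( ) French
  Address:    [                                  ]
  Plan:       ( ) Free  ( ) Pro  (●) Enterprise   
  Public:     [x]                                 
  Notes:      [Alice                             ]
  Active:     [x]                                 
  Role:       [Moderator                        ▼]
  Status:     [Inactive                         ▼]
                                                  
                                                  
                                                  
                                                  
                                                  
                                                  
                                                  
                                                  


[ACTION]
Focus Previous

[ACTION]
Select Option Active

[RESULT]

  Language:   (●) English  ( ) Spanish  ( ) French
  Address:    [                                  ]
  Plan:       ( ) Free  ( ) Pro  (●) Enterprise   
  Public:     [x]                                 
  Notes:      [Alice                             ]
  Active:     [x]                                 
  Role:       [Moderator                        ▼]
> Status:     [Active                           ▼]
                                                  
                                                  
                                                  
                                                  
                                                  
                                                  
                                                  
                                                  


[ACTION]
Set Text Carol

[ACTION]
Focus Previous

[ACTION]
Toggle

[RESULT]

  Language:   (●) English  ( ) Spanish  ( ) French
  Address:    [                                  ]
  Plan:       ( ) Free  ( ) Pro  (●) Enterprise   
  Public:     [x]                                 
  Notes:      [Alice                             ]
  Active:     [x]                                 
> Role:       [Moderator                        ▼]
  Status:     [Active                           ▼]
                                                  
                                                  
                                                  
                                                  
                                                  
                                                  
                                                  
                                                  


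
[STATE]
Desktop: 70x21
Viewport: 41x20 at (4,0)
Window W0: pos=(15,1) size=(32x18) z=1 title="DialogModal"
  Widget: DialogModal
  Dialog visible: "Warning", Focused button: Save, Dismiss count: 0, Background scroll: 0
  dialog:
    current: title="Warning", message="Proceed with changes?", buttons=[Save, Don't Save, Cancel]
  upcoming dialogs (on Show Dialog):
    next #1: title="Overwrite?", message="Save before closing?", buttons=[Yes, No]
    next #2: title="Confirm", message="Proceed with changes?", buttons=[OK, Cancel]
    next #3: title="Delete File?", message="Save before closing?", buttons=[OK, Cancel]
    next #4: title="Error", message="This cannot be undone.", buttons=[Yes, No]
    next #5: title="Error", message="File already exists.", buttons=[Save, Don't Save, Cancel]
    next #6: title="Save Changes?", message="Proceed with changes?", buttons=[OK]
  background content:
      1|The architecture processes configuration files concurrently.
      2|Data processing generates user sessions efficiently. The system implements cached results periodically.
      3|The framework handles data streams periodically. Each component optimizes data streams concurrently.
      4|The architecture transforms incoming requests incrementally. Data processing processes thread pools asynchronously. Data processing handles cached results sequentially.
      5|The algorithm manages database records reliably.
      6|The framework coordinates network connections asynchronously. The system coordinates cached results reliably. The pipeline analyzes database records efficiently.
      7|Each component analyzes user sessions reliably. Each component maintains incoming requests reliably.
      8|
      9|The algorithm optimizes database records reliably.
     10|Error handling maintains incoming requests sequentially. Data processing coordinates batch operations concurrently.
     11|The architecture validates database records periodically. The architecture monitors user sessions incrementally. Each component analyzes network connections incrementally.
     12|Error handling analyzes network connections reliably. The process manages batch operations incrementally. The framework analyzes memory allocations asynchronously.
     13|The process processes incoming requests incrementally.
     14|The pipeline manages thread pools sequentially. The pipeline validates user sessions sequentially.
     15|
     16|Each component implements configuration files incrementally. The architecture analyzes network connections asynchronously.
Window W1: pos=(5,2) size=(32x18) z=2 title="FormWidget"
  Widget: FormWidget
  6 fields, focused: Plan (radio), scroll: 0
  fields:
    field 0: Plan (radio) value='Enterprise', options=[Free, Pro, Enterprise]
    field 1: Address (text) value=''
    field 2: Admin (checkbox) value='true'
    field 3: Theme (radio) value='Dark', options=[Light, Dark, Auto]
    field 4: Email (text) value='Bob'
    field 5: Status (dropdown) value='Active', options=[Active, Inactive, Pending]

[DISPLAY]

                                         
           ┏━━━━━━━━━━━━━━━━━━━━━━━━━━━━━
 ┏━━━━━━━━━━━━━━━━━━━━━━━━━━━━━━┓        
 ┃ FormWidget                   ┃────────
 ┠──────────────────────────────┨esses co
 ┃> Plan:       ( ) Free  ( ) Pr┃ates use
 ┃  Address:    [              ]┃ data st
 ┃  Admin:      [x]             ┃sforms i
 ┃  Theme:      ( ) Light  (●) D┃──────┐s
 ┃  Email:      [Bob           ]┃      │t
 ┃  Status:     [Active       ▼]┃ges?  │ 
 ┃                              ┃   Can│ 
 ┃                              ┃──────┘b
 ┃                              ┃ins inco
 ┃                              ┃dates da
 ┃                              ┃es netwo
 ┃                              ┃ incomin
 ┃                              ┃thread p
 ┃                              ┃━━━━━━━━
 ┗━━━━━━━━━━━━━━━━━━━━━━━━━━━━━━┛        


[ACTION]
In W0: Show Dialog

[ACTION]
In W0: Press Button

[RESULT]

                                         
           ┏━━━━━━━━━━━━━━━━━━━━━━━━━━━━━
 ┏━━━━━━━━━━━━━━━━━━━━━━━━━━━━━━┓        
 ┃ FormWidget                   ┃────────
 ┠──────────────────────────────┨esses co
 ┃> Plan:       ( ) Free  ( ) Pr┃ates use
 ┃  Address:    [              ]┃ data st
 ┃  Admin:      [x]             ┃sforms i
 ┃  Theme:      ( ) Light  (●) D┃ databas
 ┃  Email:      [Bob           ]┃ates net
 ┃  Status:     [Active       ▼]┃es user 
 ┃                              ┃        
 ┃                              ┃es datab
 ┃                              ┃ins inco
 ┃                              ┃dates da
 ┃                              ┃es netwo
 ┃                              ┃ incomin
 ┃                              ┃thread p
 ┃                              ┃━━━━━━━━
 ┗━━━━━━━━━━━━━━━━━━━━━━━━━━━━━━┛        


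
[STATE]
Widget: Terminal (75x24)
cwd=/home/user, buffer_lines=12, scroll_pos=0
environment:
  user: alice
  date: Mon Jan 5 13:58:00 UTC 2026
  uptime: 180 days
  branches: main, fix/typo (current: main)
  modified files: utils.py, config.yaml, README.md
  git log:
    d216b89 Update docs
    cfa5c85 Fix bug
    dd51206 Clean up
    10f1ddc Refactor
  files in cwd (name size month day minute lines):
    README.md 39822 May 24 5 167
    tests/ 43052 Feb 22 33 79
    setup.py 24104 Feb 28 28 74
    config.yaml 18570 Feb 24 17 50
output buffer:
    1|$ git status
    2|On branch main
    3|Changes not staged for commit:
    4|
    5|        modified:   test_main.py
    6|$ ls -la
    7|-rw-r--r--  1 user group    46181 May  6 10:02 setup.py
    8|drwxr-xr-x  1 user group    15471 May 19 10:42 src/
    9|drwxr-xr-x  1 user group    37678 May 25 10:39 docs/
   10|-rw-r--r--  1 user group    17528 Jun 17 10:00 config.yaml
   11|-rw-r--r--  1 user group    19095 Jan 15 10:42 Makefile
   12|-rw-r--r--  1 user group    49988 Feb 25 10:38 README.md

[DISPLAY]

$ git status                                                               
On branch main                                                             
Changes not staged for commit:                                             
                                                                           
        modified:   test_main.py                                           
$ ls -la                                                                   
-rw-r--r--  1 user group    46181 May  6 10:02 setup.py                    
drwxr-xr-x  1 user group    15471 May 19 10:42 src/                        
drwxr-xr-x  1 user group    37678 May 25 10:39 docs/                       
-rw-r--r--  1 user group    17528 Jun 17 10:00 config.yaml                 
-rw-r--r--  1 user group    19095 Jan 15 10:42 Makefile                    
-rw-r--r--  1 user group    49988 Feb 25 10:38 README.md                   
$ █                                                                        
                                                                           
                                                                           
                                                                           
                                                                           
                                                                           
                                                                           
                                                                           
                                                                           
                                                                           
                                                                           
                                                                           


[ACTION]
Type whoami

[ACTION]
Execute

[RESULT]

$ git status                                                               
On branch main                                                             
Changes not staged for commit:                                             
                                                                           
        modified:   test_main.py                                           
$ ls -la                                                                   
-rw-r--r--  1 user group    46181 May  6 10:02 setup.py                    
drwxr-xr-x  1 user group    15471 May 19 10:42 src/                        
drwxr-xr-x  1 user group    37678 May 25 10:39 docs/                       
-rw-r--r--  1 user group    17528 Jun 17 10:00 config.yaml                 
-rw-r--r--  1 user group    19095 Jan 15 10:42 Makefile                    
-rw-r--r--  1 user group    49988 Feb 25 10:38 README.md                   
$ whoami                                                                   
alice                                                                      
$ █                                                                        
                                                                           
                                                                           
                                                                           
                                                                           
                                                                           
                                                                           
                                                                           
                                                                           
                                                                           


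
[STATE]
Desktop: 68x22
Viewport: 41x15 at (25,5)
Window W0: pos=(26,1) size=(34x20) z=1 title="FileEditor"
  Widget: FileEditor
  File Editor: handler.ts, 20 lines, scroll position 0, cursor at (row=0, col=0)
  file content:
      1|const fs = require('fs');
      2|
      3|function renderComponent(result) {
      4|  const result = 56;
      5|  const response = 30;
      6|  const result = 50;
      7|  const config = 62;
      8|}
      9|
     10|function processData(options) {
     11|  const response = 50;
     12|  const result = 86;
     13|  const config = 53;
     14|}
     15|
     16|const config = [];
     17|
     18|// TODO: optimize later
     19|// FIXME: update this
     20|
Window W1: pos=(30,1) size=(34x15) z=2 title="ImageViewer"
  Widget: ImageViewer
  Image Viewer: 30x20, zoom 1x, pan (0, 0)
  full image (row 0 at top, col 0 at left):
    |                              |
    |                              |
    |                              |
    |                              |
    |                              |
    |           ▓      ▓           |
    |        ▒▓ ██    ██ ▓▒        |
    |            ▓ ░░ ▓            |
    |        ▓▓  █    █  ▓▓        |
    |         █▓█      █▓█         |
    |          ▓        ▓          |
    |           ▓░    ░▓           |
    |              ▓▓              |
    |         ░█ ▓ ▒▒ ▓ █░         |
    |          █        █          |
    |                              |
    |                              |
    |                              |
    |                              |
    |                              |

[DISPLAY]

 ┃   ┃                                ┃  
 ┃fun┃                                ┃  
 ┃  c┃                                ┃  
 ┃  c┃                                ┃  
 ┃  c┃           ▓      ▓             ┃  
 ┃  c┃        ▒▓ ██    ██ ▓▒          ┃  
 ┃}  ┃            ▓ ░░ ▓              ┃  
 ┃   ┃        ▓▓  █    █  ▓▓          ┃  
 ┃fun┃         █▓█      █▓█           ┃  
 ┃  c┃          ▓        ▓            ┃  
 ┃  c┗━━━━━━━━━━━━━━━━━━━━━━━━━━━━━━━━┛  
 ┃  const config = 53;           ░┃      
 ┃}                              ░┃      
 ┃                               ░┃      
 ┃const config = [];             ▼┃      


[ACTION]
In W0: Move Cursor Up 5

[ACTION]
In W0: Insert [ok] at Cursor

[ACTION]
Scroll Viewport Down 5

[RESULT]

 ┃  c┃                                ┃  
 ┃  c┃                                ┃  
 ┃  c┃           ▓      ▓             ┃  
 ┃  c┃        ▒▓ ██    ██ ▓▒          ┃  
 ┃}  ┃            ▓ ░░ ▓              ┃  
 ┃   ┃        ▓▓  █    █  ▓▓          ┃  
 ┃fun┃         █▓█      █▓█           ┃  
 ┃  c┃          ▓        ▓            ┃  
 ┃  c┗━━━━━━━━━━━━━━━━━━━━━━━━━━━━━━━━┛  
 ┃  const config = 53;           ░┃      
 ┃}                              ░┃      
 ┃                               ░┃      
 ┃const config = [];             ▼┃      
 ┗━━━━━━━━━━━━━━━━━━━━━━━━━━━━━━━━┛      
                                         


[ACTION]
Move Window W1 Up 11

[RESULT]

 ┃  c┃                                ┃  
 ┃  c┃           ▓      ▓             ┃  
 ┃  c┃        ▒▓ ██    ██ ▓▒          ┃  
 ┃  c┃            ▓ ░░ ▓              ┃  
 ┃}  ┃        ▓▓  █    █  ▓▓          ┃  
 ┃   ┃         █▓█      █▓█           ┃  
 ┃fun┃          ▓        ▓            ┃  
 ┃  c┗━━━━━━━━━━━━━━━━━━━━━━━━━━━━━━━━┛  
 ┃  const result = 86;           ░┃      
 ┃  const config = 53;           ░┃      
 ┃}                              ░┃      
 ┃                               ░┃      
 ┃const config = [];             ▼┃      
 ┗━━━━━━━━━━━━━━━━━━━━━━━━━━━━━━━━┛      
                                         


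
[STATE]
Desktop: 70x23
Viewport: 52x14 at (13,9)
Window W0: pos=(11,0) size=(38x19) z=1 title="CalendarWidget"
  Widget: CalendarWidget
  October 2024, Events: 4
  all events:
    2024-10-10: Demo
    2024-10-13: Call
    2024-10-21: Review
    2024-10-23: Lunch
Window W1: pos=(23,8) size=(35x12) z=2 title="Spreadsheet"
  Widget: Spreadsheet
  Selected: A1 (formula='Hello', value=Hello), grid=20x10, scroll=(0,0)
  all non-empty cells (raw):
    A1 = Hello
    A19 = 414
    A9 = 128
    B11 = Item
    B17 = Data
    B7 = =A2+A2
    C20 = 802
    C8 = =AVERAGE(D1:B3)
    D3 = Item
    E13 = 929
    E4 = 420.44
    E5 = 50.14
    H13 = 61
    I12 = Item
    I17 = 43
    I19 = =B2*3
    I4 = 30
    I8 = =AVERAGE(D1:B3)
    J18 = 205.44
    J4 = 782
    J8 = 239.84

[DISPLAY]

8 29 30 31┃ Spreadsheet                     ┃       
          ┠─────────────────────────────────┨       
          ┃A1: Hello                        ┃       
          ┃       A       B       C       D ┃       
          ┃---------------------------------┃       
          ┃  1 [Hello]        0       0     ┃       
          ┃  2        0       0       0     ┃       
          ┃  3        0       0       0Item ┃       
          ┃  4        0       0       0     ┃       
━━━━━━━━━━┃  5        0       0       0     ┃       
          ┗━━━━━━━━━━━━━━━━━━━━━━━━━━━━━━━━━┛       
                                                    
                                                    
                                                    


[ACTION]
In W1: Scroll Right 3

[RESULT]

8 29 30 31┃ Spreadsheet                     ┃       
          ┠─────────────────────────────────┨       
          ┃A1: Hello                        ┃       
          ┃       D       E       F       G ┃       
          ┃---------------------------------┃       
          ┃  1        0       0       0     ┃       
          ┃  2        0       0       0     ┃       
          ┃  3 Item           0       0     ┃       
          ┃  4        0  420.44       0     ┃       
━━━━━━━━━━┃  5        0   50.14       0     ┃       
          ┗━━━━━━━━━━━━━━━━━━━━━━━━━━━━━━━━━┛       
                                                    
                                                    
                                                    


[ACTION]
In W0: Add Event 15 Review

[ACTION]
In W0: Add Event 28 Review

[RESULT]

8* 29 30 3┃ Spreadsheet                     ┃       
          ┠─────────────────────────────────┨       
          ┃A1: Hello                        ┃       
          ┃       D       E       F       G ┃       
          ┃---------------------------------┃       
          ┃  1        0       0       0     ┃       
          ┃  2        0       0       0     ┃       
          ┃  3 Item           0       0     ┃       
          ┃  4        0  420.44       0     ┃       
━━━━━━━━━━┃  5        0   50.14       0     ┃       
          ┗━━━━━━━━━━━━━━━━━━━━━━━━━━━━━━━━━┛       
                                                    
                                                    
                                                    


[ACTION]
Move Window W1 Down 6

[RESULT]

8* 29 30 31                        ┃                
                                   ┃                
          ┏━━━━━━━━━━━━━━━━━━━━━━━━━━━━━━━━━┓       
          ┃ Spreadsheet                     ┃       
          ┠─────────────────────────────────┨       
          ┃A1: Hello                        ┃       
          ┃       D       E       F       G ┃       
          ┃---------------------------------┃       
          ┃  1        0       0       0     ┃       
━━━━━━━━━━┃  2        0       0       0     ┃       
          ┃  3 Item           0       0     ┃       
          ┃  4        0  420.44       0     ┃       
          ┃  5        0   50.14       0     ┃       
          ┗━━━━━━━━━━━━━━━━━━━━━━━━━━━━━━━━━┛       


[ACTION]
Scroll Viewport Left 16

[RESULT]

           ┃28* 29 30 31                        ┃   
           ┃                                    ┃   
           ┃           ┏━━━━━━━━━━━━━━━━━━━━━━━━━━━━
           ┃           ┃ Spreadsheet                
           ┃           ┠────────────────────────────
           ┃           ┃A1: Hello                   
           ┃           ┃       D       E       F    
           ┃           ┃----------------------------
           ┃           ┃  1        0       0       0
           ┗━━━━━━━━━━━┃  2        0       0       0
                       ┃  3 Item           0       0
                       ┃  4        0  420.44       0
                       ┃  5        0   50.14       0
                       ┗━━━━━━━━━━━━━━━━━━━━━━━━━━━━


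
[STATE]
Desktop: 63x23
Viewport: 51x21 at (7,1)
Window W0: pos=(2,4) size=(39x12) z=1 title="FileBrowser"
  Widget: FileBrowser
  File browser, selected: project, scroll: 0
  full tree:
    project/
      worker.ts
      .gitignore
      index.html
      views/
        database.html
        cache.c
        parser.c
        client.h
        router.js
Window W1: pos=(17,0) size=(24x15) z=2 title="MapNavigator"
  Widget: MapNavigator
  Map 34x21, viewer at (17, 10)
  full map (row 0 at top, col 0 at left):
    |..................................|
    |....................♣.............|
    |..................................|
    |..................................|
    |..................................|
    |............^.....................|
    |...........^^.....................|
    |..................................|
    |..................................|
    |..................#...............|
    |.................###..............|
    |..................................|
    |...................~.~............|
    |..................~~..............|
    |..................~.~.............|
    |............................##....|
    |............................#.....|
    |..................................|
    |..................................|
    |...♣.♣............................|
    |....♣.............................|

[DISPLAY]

          ┃ MapNavigator         ┃                 
          ┠──────────────────────┨                 
          ┃......^...............┃                 
━━━━━━━━━━┃.....^^...............┃                 
eBrowser  ┃......................┃                 
──────────┃......................┃                 
] project/┃............#.........┃                 
worker.ts ┃...........@##........┃                 
.gitignore┃......................┃                 
index.html┃.............~.~......┃                 
[+] views/┃............~~........┃                 
          ┃............~.~.......┃                 
          ┃......................┃                 
          ┗━━━━━━━━━━━━━━━━━━━━━━┛                 
━━━━━━━━━━━━━━━━━━━━━━━━━━━━━━━━━┛                 
                                                   
                                                   
                                                   
                                                   
                                                   
                                                   


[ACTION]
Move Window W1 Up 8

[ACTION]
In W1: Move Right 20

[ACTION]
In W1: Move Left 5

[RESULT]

          ┃ MapNavigator         ┃                 
          ┠──────────────────────┨                 
          ┃.................     ┃                 
━━━━━━━━━━┃.................     ┃                 
eBrowser  ┃.................     ┃                 
──────────┃.................     ┃                 
] project/┃.#...............     ┃                 
worker.ts ┃###........@.....     ┃                 
.gitignore┃.................     ┃                 
index.html┃..~.~............     ┃                 
[+] views/┃.~~..............     ┃                 
          ┃.~.~.............     ┃                 
          ┃...........##....     ┃                 
          ┗━━━━━━━━━━━━━━━━━━━━━━┛                 
━━━━━━━━━━━━━━━━━━━━━━━━━━━━━━━━━┛                 
                                                   
                                                   
                                                   
                                                   
                                                   
                                                   
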